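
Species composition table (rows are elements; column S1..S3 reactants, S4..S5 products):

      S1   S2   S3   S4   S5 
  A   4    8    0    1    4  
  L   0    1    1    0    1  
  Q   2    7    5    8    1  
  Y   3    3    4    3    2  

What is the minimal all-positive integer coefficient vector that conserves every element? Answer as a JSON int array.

A: 1·4+3·8+3·0 = 28 | 4·1+6·4 = 28
L: 1·0+3·1+3·1 = 6 | 4·0+6·1 = 6
Q: 1·2+3·7+3·5 = 38 | 4·8+6·1 = 38
Y: 1·3+3·3+3·4 = 24 | 4·3+6·2 = 24
gcd(1,3,3,4,6) = 1

Coefficients: [1, 3, 3, 4, 6]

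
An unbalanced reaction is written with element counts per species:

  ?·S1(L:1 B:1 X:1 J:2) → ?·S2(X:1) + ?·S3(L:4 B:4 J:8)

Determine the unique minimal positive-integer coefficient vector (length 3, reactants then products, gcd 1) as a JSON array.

Coefficients: [4, 4, 1]

L: 4·1 = 4 | 4·0+1·4 = 4
B: 4·1 = 4 | 4·0+1·4 = 4
X: 4·1 = 4 | 4·1+1·0 = 4
J: 4·2 = 8 | 4·0+1·8 = 8
gcd(4,4,1) = 1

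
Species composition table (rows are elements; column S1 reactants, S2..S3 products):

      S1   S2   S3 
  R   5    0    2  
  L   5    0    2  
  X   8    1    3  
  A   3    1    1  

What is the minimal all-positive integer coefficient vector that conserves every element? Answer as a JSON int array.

R: 2·5 = 10 | 1·0+5·2 = 10
L: 2·5 = 10 | 1·0+5·2 = 10
X: 2·8 = 16 | 1·1+5·3 = 16
A: 2·3 = 6 | 1·1+5·1 = 6
gcd(2,1,5) = 1

Coefficients: [2, 1, 5]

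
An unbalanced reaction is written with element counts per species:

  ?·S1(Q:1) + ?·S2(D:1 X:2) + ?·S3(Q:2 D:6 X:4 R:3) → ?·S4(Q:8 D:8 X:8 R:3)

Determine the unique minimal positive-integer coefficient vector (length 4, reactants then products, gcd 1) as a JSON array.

Q: 6·1+2·0+1·2 = 8 | 1·8 = 8
D: 6·0+2·1+1·6 = 8 | 1·8 = 8
X: 6·0+2·2+1·4 = 8 | 1·8 = 8
R: 6·0+2·0+1·3 = 3 | 1·3 = 3
gcd(6,2,1,1) = 1

Coefficients: [6, 2, 1, 1]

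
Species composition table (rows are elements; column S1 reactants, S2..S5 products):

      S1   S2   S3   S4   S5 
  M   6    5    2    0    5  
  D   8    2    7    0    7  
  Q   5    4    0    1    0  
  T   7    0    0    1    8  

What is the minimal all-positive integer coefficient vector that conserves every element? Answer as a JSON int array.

M: 2·6 = 12 | 1·5+1·2+6·0+1·5 = 12
D: 2·8 = 16 | 1·2+1·7+6·0+1·7 = 16
Q: 2·5 = 10 | 1·4+1·0+6·1+1·0 = 10
T: 2·7 = 14 | 1·0+1·0+6·1+1·8 = 14
gcd(2,1,1,6,1) = 1

Coefficients: [2, 1, 1, 6, 1]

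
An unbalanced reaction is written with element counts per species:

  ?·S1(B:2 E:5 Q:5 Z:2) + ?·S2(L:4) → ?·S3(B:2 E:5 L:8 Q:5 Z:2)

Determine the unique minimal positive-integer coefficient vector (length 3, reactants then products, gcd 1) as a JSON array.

B: 1·2+2·0 = 2 | 1·2 = 2
E: 1·5+2·0 = 5 | 1·5 = 5
L: 1·0+2·4 = 8 | 1·8 = 8
Q: 1·5+2·0 = 5 | 1·5 = 5
Z: 1·2+2·0 = 2 | 1·2 = 2
gcd(1,2,1) = 1

Coefficients: [1, 2, 1]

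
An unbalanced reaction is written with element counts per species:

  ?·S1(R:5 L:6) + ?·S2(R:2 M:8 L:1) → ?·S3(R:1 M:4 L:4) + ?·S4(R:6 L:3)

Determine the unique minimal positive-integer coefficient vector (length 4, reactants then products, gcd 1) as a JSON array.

R: 6·5+3·2 = 36 | 6·1+5·6 = 36
M: 6·0+3·8 = 24 | 6·4+5·0 = 24
L: 6·6+3·1 = 39 | 6·4+5·3 = 39
gcd(6,3,6,5) = 1

Coefficients: [6, 3, 6, 5]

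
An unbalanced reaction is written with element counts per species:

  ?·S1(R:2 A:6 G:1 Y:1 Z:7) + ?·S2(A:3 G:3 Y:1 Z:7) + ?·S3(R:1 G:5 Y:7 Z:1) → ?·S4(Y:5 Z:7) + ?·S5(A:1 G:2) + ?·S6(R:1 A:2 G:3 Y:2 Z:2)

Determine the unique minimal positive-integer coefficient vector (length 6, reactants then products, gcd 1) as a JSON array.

R: 1·2+3·0+3·1 = 5 | 3·0+5·0+5·1 = 5
A: 1·6+3·3+3·0 = 15 | 3·0+5·1+5·2 = 15
G: 1·1+3·3+3·5 = 25 | 3·0+5·2+5·3 = 25
Y: 1·1+3·1+3·7 = 25 | 3·5+5·0+5·2 = 25
Z: 1·7+3·7+3·1 = 31 | 3·7+5·0+5·2 = 31
gcd(1,3,3,3,5,5) = 1

Coefficients: [1, 3, 3, 3, 5, 5]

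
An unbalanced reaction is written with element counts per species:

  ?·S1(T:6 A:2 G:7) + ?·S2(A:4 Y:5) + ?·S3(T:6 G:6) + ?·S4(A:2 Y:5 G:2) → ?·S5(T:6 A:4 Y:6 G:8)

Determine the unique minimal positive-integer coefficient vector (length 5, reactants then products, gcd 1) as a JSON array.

Coefficients: [2, 2, 3, 4, 5]

T: 2·6+2·0+3·6+4·0 = 30 | 5·6 = 30
A: 2·2+2·4+3·0+4·2 = 20 | 5·4 = 20
Y: 2·0+2·5+3·0+4·5 = 30 | 5·6 = 30
G: 2·7+2·0+3·6+4·2 = 40 | 5·8 = 40
gcd(2,2,3,4,5) = 1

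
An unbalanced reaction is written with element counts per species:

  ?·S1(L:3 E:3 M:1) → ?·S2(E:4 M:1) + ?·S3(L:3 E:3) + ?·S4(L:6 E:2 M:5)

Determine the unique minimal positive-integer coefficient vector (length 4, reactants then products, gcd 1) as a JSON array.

Coefficients: [6, 1, 4, 1]

L: 6·3 = 18 | 1·0+4·3+1·6 = 18
E: 6·3 = 18 | 1·4+4·3+1·2 = 18
M: 6·1 = 6 | 1·1+4·0+1·5 = 6
gcd(6,1,4,1) = 1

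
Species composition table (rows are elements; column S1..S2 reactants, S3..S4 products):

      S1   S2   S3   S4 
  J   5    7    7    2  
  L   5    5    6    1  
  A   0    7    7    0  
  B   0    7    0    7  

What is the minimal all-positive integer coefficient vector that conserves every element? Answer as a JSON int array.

J: 2·5+5·7 = 45 | 5·7+5·2 = 45
L: 2·5+5·5 = 35 | 5·6+5·1 = 35
A: 2·0+5·7 = 35 | 5·7+5·0 = 35
B: 2·0+5·7 = 35 | 5·0+5·7 = 35
gcd(2,5,5,5) = 1

Coefficients: [2, 5, 5, 5]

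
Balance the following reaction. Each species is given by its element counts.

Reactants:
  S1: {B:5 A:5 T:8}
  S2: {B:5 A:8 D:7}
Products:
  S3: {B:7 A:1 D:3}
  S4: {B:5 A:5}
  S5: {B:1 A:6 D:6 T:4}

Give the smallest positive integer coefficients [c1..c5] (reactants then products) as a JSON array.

B: 3·5+6·5 = 45 | 2·7+5·5+6·1 = 45
A: 3·5+6·8 = 63 | 2·1+5·5+6·6 = 63
D: 3·0+6·7 = 42 | 2·3+5·0+6·6 = 42
T: 3·8+6·0 = 24 | 2·0+5·0+6·4 = 24
gcd(3,6,2,5,6) = 1

Coefficients: [3, 6, 2, 5, 6]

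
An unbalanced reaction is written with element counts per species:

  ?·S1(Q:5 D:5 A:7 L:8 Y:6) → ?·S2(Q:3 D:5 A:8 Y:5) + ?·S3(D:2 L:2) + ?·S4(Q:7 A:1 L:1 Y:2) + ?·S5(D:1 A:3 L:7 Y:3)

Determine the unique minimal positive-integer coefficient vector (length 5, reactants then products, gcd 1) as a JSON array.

Coefficients: [6, 3, 5, 3, 5]

Q: 6·5 = 30 | 3·3+5·0+3·7+5·0 = 30
D: 6·5 = 30 | 3·5+5·2+3·0+5·1 = 30
A: 6·7 = 42 | 3·8+5·0+3·1+5·3 = 42
L: 6·8 = 48 | 3·0+5·2+3·1+5·7 = 48
Y: 6·6 = 36 | 3·5+5·0+3·2+5·3 = 36
gcd(6,3,5,3,5) = 1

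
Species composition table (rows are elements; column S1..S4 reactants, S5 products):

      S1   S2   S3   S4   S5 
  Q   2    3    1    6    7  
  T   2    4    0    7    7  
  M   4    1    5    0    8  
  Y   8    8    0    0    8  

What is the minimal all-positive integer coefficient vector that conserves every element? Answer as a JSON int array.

Q: 1·2+3·3+5·1+2·6 = 28 | 4·7 = 28
T: 1·2+3·4+5·0+2·7 = 28 | 4·7 = 28
M: 1·4+3·1+5·5+2·0 = 32 | 4·8 = 32
Y: 1·8+3·8+5·0+2·0 = 32 | 4·8 = 32
gcd(1,3,5,2,4) = 1

Coefficients: [1, 3, 5, 2, 4]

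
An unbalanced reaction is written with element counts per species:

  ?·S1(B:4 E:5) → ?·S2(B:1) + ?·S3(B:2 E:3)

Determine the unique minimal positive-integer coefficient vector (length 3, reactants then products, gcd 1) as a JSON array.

B: 3·4 = 12 | 2·1+5·2 = 12
E: 3·5 = 15 | 2·0+5·3 = 15
gcd(3,2,5) = 1

Coefficients: [3, 2, 5]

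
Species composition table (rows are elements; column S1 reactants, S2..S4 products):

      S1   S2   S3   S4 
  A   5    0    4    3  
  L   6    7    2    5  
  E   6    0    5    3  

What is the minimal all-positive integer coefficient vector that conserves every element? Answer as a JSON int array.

Coefficients: [3, 1, 3, 1]

A: 3·5 = 15 | 1·0+3·4+1·3 = 15
L: 3·6 = 18 | 1·7+3·2+1·5 = 18
E: 3·6 = 18 | 1·0+3·5+1·3 = 18
gcd(3,1,3,1) = 1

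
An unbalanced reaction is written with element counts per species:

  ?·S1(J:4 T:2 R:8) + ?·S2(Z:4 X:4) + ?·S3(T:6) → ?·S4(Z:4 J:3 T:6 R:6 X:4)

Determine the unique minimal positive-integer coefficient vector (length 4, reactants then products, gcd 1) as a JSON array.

Coefficients: [3, 4, 3, 4]

Z: 3·0+4·4+3·0 = 16 | 4·4 = 16
J: 3·4+4·0+3·0 = 12 | 4·3 = 12
T: 3·2+4·0+3·6 = 24 | 4·6 = 24
R: 3·8+4·0+3·0 = 24 | 4·6 = 24
X: 3·0+4·4+3·0 = 16 | 4·4 = 16
gcd(3,4,3,4) = 1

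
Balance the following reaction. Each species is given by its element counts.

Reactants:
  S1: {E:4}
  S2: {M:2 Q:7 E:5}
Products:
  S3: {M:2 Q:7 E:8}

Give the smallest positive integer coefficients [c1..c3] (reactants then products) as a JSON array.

Coefficients: [3, 4, 4]

M: 3·0+4·2 = 8 | 4·2 = 8
Q: 3·0+4·7 = 28 | 4·7 = 28
E: 3·4+4·5 = 32 | 4·8 = 32
gcd(3,4,4) = 1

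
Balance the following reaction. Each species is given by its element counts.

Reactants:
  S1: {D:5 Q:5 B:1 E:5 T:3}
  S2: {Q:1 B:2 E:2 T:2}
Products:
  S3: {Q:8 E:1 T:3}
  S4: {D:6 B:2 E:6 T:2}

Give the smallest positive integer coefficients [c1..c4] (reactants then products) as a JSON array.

Coefficients: [6, 2, 4, 5]

D: 6·5+2·0 = 30 | 4·0+5·6 = 30
Q: 6·5+2·1 = 32 | 4·8+5·0 = 32
B: 6·1+2·2 = 10 | 4·0+5·2 = 10
E: 6·5+2·2 = 34 | 4·1+5·6 = 34
T: 6·3+2·2 = 22 | 4·3+5·2 = 22
gcd(6,2,4,5) = 1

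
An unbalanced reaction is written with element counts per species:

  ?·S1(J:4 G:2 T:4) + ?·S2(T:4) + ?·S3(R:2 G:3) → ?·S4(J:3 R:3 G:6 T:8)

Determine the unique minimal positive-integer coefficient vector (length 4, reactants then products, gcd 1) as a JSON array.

Coefficients: [3, 5, 6, 4]

J: 3·4+5·0+6·0 = 12 | 4·3 = 12
R: 3·0+5·0+6·2 = 12 | 4·3 = 12
G: 3·2+5·0+6·3 = 24 | 4·6 = 24
T: 3·4+5·4+6·0 = 32 | 4·8 = 32
gcd(3,5,6,4) = 1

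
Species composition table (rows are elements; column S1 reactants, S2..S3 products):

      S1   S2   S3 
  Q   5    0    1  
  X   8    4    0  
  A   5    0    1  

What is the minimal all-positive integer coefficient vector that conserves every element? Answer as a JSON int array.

Coefficients: [1, 2, 5]

Q: 1·5 = 5 | 2·0+5·1 = 5
X: 1·8 = 8 | 2·4+5·0 = 8
A: 1·5 = 5 | 2·0+5·1 = 5
gcd(1,2,5) = 1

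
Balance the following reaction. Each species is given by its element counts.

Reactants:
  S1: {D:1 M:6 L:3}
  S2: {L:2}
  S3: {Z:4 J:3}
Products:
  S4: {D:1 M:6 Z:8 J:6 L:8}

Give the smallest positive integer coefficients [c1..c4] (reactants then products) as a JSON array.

Coefficients: [2, 5, 4, 2]

D: 2·1+5·0+4·0 = 2 | 2·1 = 2
M: 2·6+5·0+4·0 = 12 | 2·6 = 12
Z: 2·0+5·0+4·4 = 16 | 2·8 = 16
J: 2·0+5·0+4·3 = 12 | 2·6 = 12
L: 2·3+5·2+4·0 = 16 | 2·8 = 16
gcd(2,5,4,2) = 1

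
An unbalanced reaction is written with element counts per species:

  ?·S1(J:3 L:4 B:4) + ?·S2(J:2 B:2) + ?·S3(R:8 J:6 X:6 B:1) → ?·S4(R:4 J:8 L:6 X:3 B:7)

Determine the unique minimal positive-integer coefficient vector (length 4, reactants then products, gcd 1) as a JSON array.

R: 6·0+1·0+2·8 = 16 | 4·4 = 16
J: 6·3+1·2+2·6 = 32 | 4·8 = 32
L: 6·4+1·0+2·0 = 24 | 4·6 = 24
X: 6·0+1·0+2·6 = 12 | 4·3 = 12
B: 6·4+1·2+2·1 = 28 | 4·7 = 28
gcd(6,1,2,4) = 1

Coefficients: [6, 1, 2, 4]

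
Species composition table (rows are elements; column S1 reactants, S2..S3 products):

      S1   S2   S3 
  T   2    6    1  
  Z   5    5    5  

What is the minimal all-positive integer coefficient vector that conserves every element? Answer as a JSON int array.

Coefficients: [5, 1, 4]

T: 5·2 = 10 | 1·6+4·1 = 10
Z: 5·5 = 25 | 1·5+4·5 = 25
gcd(5,1,4) = 1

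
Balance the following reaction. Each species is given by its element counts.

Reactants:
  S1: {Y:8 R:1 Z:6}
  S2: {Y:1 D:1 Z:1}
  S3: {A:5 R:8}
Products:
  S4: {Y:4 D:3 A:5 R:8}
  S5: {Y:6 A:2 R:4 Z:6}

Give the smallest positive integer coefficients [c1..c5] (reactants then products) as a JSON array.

Y: 4·8+6·1+4·0 = 38 | 2·4+5·6 = 38
D: 4·0+6·1+4·0 = 6 | 2·3+5·0 = 6
A: 4·0+6·0+4·5 = 20 | 2·5+5·2 = 20
R: 4·1+6·0+4·8 = 36 | 2·8+5·4 = 36
Z: 4·6+6·1+4·0 = 30 | 2·0+5·6 = 30
gcd(4,6,4,2,5) = 1

Coefficients: [4, 6, 4, 2, 5]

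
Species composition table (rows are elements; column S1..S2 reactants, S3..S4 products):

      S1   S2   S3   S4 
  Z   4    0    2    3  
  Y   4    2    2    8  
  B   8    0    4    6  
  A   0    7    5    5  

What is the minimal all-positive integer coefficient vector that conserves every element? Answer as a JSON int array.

Coefficients: [4, 5, 5, 2]

Z: 4·4+5·0 = 16 | 5·2+2·3 = 16
Y: 4·4+5·2 = 26 | 5·2+2·8 = 26
B: 4·8+5·0 = 32 | 5·4+2·6 = 32
A: 4·0+5·7 = 35 | 5·5+2·5 = 35
gcd(4,5,5,2) = 1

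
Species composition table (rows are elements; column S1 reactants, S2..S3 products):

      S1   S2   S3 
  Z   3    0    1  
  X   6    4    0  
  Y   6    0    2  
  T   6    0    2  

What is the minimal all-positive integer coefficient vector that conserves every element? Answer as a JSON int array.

Coefficients: [2, 3, 6]

Z: 2·3 = 6 | 3·0+6·1 = 6
X: 2·6 = 12 | 3·4+6·0 = 12
Y: 2·6 = 12 | 3·0+6·2 = 12
T: 2·6 = 12 | 3·0+6·2 = 12
gcd(2,3,6) = 1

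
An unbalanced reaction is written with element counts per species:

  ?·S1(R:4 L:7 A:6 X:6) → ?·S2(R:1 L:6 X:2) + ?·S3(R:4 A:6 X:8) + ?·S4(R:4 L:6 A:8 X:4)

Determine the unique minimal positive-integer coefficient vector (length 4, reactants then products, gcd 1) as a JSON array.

Coefficients: [6, 4, 2, 3]

R: 6·4 = 24 | 4·1+2·4+3·4 = 24
L: 6·7 = 42 | 4·6+2·0+3·6 = 42
A: 6·6 = 36 | 4·0+2·6+3·8 = 36
X: 6·6 = 36 | 4·2+2·8+3·4 = 36
gcd(6,4,2,3) = 1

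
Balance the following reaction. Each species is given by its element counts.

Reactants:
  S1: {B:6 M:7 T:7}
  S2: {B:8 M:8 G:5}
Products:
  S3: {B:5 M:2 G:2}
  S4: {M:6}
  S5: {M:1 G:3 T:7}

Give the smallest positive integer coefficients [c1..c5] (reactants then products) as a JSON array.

B: 1·6+3·8 = 30 | 6·5+3·0+1·0 = 30
M: 1·7+3·8 = 31 | 6·2+3·6+1·1 = 31
G: 1·0+3·5 = 15 | 6·2+3·0+1·3 = 15
T: 1·7+3·0 = 7 | 6·0+3·0+1·7 = 7
gcd(1,3,6,3,1) = 1

Coefficients: [1, 3, 6, 3, 1]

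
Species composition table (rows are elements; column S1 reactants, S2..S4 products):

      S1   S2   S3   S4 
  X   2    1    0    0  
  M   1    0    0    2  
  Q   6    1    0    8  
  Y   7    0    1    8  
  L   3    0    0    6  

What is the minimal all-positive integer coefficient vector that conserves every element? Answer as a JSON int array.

Coefficients: [2, 4, 6, 1]

X: 2·2 = 4 | 4·1+6·0+1·0 = 4
M: 2·1 = 2 | 4·0+6·0+1·2 = 2
Q: 2·6 = 12 | 4·1+6·0+1·8 = 12
Y: 2·7 = 14 | 4·0+6·1+1·8 = 14
L: 2·3 = 6 | 4·0+6·0+1·6 = 6
gcd(2,4,6,1) = 1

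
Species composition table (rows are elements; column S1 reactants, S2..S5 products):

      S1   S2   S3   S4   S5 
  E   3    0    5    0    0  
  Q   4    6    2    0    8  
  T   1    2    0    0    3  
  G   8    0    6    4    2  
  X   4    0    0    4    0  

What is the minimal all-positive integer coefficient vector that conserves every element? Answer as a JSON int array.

Coefficients: [5, 1, 3, 5, 1]

E: 5·3 = 15 | 1·0+3·5+5·0+1·0 = 15
Q: 5·4 = 20 | 1·6+3·2+5·0+1·8 = 20
T: 5·1 = 5 | 1·2+3·0+5·0+1·3 = 5
G: 5·8 = 40 | 1·0+3·6+5·4+1·2 = 40
X: 5·4 = 20 | 1·0+3·0+5·4+1·0 = 20
gcd(5,1,3,5,1) = 1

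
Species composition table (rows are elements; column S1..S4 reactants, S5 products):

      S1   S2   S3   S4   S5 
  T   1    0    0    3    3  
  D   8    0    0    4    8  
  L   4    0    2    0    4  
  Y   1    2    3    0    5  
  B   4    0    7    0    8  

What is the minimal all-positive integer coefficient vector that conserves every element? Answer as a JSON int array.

T: 3·1+5·0+4·0+4·3 = 15 | 5·3 = 15
D: 3·8+5·0+4·0+4·4 = 40 | 5·8 = 40
L: 3·4+5·0+4·2+4·0 = 20 | 5·4 = 20
Y: 3·1+5·2+4·3+4·0 = 25 | 5·5 = 25
B: 3·4+5·0+4·7+4·0 = 40 | 5·8 = 40
gcd(3,5,4,4,5) = 1

Coefficients: [3, 5, 4, 4, 5]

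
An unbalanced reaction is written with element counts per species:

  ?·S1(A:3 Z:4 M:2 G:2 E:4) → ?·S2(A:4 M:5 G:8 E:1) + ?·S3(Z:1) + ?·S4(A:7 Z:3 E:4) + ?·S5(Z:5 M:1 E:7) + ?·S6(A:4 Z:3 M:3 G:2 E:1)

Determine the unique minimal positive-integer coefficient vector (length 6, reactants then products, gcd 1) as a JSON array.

Coefficients: [5, 1, 4, 1, 2, 1]

A: 5·3 = 15 | 1·4+4·0+1·7+2·0+1·4 = 15
Z: 5·4 = 20 | 1·0+4·1+1·3+2·5+1·3 = 20
M: 5·2 = 10 | 1·5+4·0+1·0+2·1+1·3 = 10
G: 5·2 = 10 | 1·8+4·0+1·0+2·0+1·2 = 10
E: 5·4 = 20 | 1·1+4·0+1·4+2·7+1·1 = 20
gcd(5,1,4,1,2,1) = 1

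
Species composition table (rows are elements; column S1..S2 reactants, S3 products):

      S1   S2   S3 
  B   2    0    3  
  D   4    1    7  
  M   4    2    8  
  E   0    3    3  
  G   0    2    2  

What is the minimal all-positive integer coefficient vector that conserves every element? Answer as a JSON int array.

Coefficients: [3, 2, 2]

B: 3·2+2·0 = 6 | 2·3 = 6
D: 3·4+2·1 = 14 | 2·7 = 14
M: 3·4+2·2 = 16 | 2·8 = 16
E: 3·0+2·3 = 6 | 2·3 = 6
G: 3·0+2·2 = 4 | 2·2 = 4
gcd(3,2,2) = 1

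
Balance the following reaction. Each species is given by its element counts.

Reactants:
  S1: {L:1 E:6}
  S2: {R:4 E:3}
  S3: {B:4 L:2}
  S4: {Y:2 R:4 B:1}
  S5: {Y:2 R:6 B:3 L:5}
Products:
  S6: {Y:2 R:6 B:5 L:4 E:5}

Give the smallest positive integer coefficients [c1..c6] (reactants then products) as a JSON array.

Coefficients: [4, 2, 5, 4, 2, 6]

Y: 4·0+2·0+5·0+4·2+2·2 = 12 | 6·2 = 12
R: 4·0+2·4+5·0+4·4+2·6 = 36 | 6·6 = 36
B: 4·0+2·0+5·4+4·1+2·3 = 30 | 6·5 = 30
L: 4·1+2·0+5·2+4·0+2·5 = 24 | 6·4 = 24
E: 4·6+2·3+5·0+4·0+2·0 = 30 | 6·5 = 30
gcd(4,2,5,4,2,6) = 1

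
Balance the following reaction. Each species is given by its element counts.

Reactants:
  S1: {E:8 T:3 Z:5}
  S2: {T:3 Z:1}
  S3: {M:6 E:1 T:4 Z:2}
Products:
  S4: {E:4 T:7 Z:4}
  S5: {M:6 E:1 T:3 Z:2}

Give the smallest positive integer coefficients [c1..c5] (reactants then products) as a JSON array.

Coefficients: [1, 3, 2, 2, 2]

M: 1·0+3·0+2·6 = 12 | 2·0+2·6 = 12
E: 1·8+3·0+2·1 = 10 | 2·4+2·1 = 10
T: 1·3+3·3+2·4 = 20 | 2·7+2·3 = 20
Z: 1·5+3·1+2·2 = 12 | 2·4+2·2 = 12
gcd(1,3,2,2,2) = 1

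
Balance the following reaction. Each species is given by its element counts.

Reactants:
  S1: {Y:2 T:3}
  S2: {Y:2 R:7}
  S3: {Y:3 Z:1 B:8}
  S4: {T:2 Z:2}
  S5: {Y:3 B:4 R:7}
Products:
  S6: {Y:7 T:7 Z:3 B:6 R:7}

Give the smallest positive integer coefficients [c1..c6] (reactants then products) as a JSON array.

Coefficients: [6, 2, 2, 5, 2, 4]

Y: 6·2+2·2+2·3+5·0+2·3 = 28 | 4·7 = 28
T: 6·3+2·0+2·0+5·2+2·0 = 28 | 4·7 = 28
Z: 6·0+2·0+2·1+5·2+2·0 = 12 | 4·3 = 12
B: 6·0+2·0+2·8+5·0+2·4 = 24 | 4·6 = 24
R: 6·0+2·7+2·0+5·0+2·7 = 28 | 4·7 = 28
gcd(6,2,2,5,2,4) = 1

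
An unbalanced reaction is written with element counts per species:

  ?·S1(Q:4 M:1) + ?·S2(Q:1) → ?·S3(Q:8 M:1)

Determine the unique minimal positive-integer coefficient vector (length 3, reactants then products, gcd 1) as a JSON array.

Q: 1·4+4·1 = 8 | 1·8 = 8
M: 1·1+4·0 = 1 | 1·1 = 1
gcd(1,4,1) = 1

Coefficients: [1, 4, 1]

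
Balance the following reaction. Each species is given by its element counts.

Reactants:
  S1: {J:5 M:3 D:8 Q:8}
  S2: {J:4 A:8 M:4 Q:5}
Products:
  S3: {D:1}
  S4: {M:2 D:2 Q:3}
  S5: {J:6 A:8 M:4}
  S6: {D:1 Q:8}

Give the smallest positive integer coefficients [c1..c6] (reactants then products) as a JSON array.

J: 2·5+5·4 = 30 | 6·0+3·0+5·6+4·0 = 30
A: 2·0+5·8 = 40 | 6·0+3·0+5·8+4·0 = 40
M: 2·3+5·4 = 26 | 6·0+3·2+5·4+4·0 = 26
D: 2·8+5·0 = 16 | 6·1+3·2+5·0+4·1 = 16
Q: 2·8+5·5 = 41 | 6·0+3·3+5·0+4·8 = 41
gcd(2,5,6,3,5,4) = 1

Coefficients: [2, 5, 6, 3, 5, 4]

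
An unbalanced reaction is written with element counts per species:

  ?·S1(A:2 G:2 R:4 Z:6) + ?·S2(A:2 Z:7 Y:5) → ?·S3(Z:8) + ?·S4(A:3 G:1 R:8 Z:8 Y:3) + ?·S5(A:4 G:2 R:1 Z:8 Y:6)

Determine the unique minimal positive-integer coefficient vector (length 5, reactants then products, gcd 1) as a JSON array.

Coefficients: [5, 6, 3, 2, 4]

A: 5·2+6·2 = 22 | 3·0+2·3+4·4 = 22
G: 5·2+6·0 = 10 | 3·0+2·1+4·2 = 10
R: 5·4+6·0 = 20 | 3·0+2·8+4·1 = 20
Z: 5·6+6·7 = 72 | 3·8+2·8+4·8 = 72
Y: 5·0+6·5 = 30 | 3·0+2·3+4·6 = 30
gcd(5,6,3,2,4) = 1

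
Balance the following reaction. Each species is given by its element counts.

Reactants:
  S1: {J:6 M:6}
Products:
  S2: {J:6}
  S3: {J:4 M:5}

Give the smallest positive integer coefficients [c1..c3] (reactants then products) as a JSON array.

J: 5·6 = 30 | 1·6+6·4 = 30
M: 5·6 = 30 | 1·0+6·5 = 30
gcd(5,1,6) = 1

Coefficients: [5, 1, 6]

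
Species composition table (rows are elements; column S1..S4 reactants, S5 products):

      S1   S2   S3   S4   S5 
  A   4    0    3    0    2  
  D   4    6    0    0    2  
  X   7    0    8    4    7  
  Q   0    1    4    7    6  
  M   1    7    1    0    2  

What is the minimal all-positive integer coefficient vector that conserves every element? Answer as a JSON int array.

A: 1·4+1·0+2·3+3·0 = 10 | 5·2 = 10
D: 1·4+1·6+2·0+3·0 = 10 | 5·2 = 10
X: 1·7+1·0+2·8+3·4 = 35 | 5·7 = 35
Q: 1·0+1·1+2·4+3·7 = 30 | 5·6 = 30
M: 1·1+1·7+2·1+3·0 = 10 | 5·2 = 10
gcd(1,1,2,3,5) = 1

Coefficients: [1, 1, 2, 3, 5]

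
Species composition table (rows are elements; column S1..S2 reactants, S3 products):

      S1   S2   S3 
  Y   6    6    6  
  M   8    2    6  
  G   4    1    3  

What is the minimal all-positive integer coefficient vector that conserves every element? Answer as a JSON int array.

Coefficients: [2, 1, 3]

Y: 2·6+1·6 = 18 | 3·6 = 18
M: 2·8+1·2 = 18 | 3·6 = 18
G: 2·4+1·1 = 9 | 3·3 = 9
gcd(2,1,3) = 1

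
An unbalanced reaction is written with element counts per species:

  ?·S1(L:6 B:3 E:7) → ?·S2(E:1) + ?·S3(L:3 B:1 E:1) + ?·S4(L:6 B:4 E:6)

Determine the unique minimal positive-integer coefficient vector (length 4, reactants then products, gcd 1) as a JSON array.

Coefficients: [2, 6, 2, 1]

L: 2·6 = 12 | 6·0+2·3+1·6 = 12
B: 2·3 = 6 | 6·0+2·1+1·4 = 6
E: 2·7 = 14 | 6·1+2·1+1·6 = 14
gcd(2,6,2,1) = 1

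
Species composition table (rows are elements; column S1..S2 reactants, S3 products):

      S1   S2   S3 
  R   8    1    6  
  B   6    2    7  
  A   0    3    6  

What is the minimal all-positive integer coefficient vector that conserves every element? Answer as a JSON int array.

R: 1·8+4·1 = 12 | 2·6 = 12
B: 1·6+4·2 = 14 | 2·7 = 14
A: 1·0+4·3 = 12 | 2·6 = 12
gcd(1,4,2) = 1

Coefficients: [1, 4, 2]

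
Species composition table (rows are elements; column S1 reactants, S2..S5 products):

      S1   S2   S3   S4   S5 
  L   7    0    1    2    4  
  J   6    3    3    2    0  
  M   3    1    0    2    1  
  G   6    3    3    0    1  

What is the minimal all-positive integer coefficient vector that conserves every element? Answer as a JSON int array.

Coefficients: [5, 3, 5, 3, 6]

L: 5·7 = 35 | 3·0+5·1+3·2+6·4 = 35
J: 5·6 = 30 | 3·3+5·3+3·2+6·0 = 30
M: 5·3 = 15 | 3·1+5·0+3·2+6·1 = 15
G: 5·6 = 30 | 3·3+5·3+3·0+6·1 = 30
gcd(5,3,5,3,6) = 1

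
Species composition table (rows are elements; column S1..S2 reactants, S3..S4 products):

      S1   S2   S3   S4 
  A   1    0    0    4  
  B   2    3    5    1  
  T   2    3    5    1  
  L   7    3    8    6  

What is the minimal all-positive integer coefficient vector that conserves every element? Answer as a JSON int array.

A: 4·1+6·0 = 4 | 5·0+1·4 = 4
B: 4·2+6·3 = 26 | 5·5+1·1 = 26
T: 4·2+6·3 = 26 | 5·5+1·1 = 26
L: 4·7+6·3 = 46 | 5·8+1·6 = 46
gcd(4,6,5,1) = 1

Coefficients: [4, 6, 5, 1]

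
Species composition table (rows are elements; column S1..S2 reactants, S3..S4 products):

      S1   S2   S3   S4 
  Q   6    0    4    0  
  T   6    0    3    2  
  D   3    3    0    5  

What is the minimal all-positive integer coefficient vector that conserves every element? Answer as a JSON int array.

Coefficients: [4, 1, 6, 3]

Q: 4·6+1·0 = 24 | 6·4+3·0 = 24
T: 4·6+1·0 = 24 | 6·3+3·2 = 24
D: 4·3+1·3 = 15 | 6·0+3·5 = 15
gcd(4,1,6,3) = 1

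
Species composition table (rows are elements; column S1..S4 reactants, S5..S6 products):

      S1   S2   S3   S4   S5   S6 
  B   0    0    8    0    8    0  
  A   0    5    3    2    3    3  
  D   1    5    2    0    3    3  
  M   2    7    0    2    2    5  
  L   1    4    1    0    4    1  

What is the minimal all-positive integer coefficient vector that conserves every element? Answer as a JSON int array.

Coefficients: [5, 2, 3, 1, 3, 4]

B: 5·0+2·0+3·8+1·0 = 24 | 3·8+4·0 = 24
A: 5·0+2·5+3·3+1·2 = 21 | 3·3+4·3 = 21
D: 5·1+2·5+3·2+1·0 = 21 | 3·3+4·3 = 21
M: 5·2+2·7+3·0+1·2 = 26 | 3·2+4·5 = 26
L: 5·1+2·4+3·1+1·0 = 16 | 3·4+4·1 = 16
gcd(5,2,3,1,3,4) = 1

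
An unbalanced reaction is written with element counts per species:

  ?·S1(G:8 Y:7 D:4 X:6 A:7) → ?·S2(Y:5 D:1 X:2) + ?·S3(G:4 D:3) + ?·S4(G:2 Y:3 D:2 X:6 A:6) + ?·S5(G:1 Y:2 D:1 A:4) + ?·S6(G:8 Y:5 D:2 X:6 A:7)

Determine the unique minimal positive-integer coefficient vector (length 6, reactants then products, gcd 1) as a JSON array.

G: 6·8 = 48 | 3·0+3·4+1·2+2·1+4·8 = 48
Y: 6·7 = 42 | 3·5+3·0+1·3+2·2+4·5 = 42
D: 6·4 = 24 | 3·1+3·3+1·2+2·1+4·2 = 24
X: 6·6 = 36 | 3·2+3·0+1·6+2·0+4·6 = 36
A: 6·7 = 42 | 3·0+3·0+1·6+2·4+4·7 = 42
gcd(6,3,3,1,2,4) = 1

Coefficients: [6, 3, 3, 1, 2, 4]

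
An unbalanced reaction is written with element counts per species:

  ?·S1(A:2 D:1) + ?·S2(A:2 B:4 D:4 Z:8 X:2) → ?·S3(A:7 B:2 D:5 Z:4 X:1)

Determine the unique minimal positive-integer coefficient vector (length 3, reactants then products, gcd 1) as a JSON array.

A: 6·2+1·2 = 14 | 2·7 = 14
B: 6·0+1·4 = 4 | 2·2 = 4
D: 6·1+1·4 = 10 | 2·5 = 10
Z: 6·0+1·8 = 8 | 2·4 = 8
X: 6·0+1·2 = 2 | 2·1 = 2
gcd(6,1,2) = 1

Coefficients: [6, 1, 2]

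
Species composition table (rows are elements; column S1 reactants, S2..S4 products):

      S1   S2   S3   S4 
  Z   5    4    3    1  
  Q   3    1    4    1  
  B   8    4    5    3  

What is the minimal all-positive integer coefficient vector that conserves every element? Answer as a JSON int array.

Coefficients: [4, 3, 1, 5]

Z: 4·5 = 20 | 3·4+1·3+5·1 = 20
Q: 4·3 = 12 | 3·1+1·4+5·1 = 12
B: 4·8 = 32 | 3·4+1·5+5·3 = 32
gcd(4,3,1,5) = 1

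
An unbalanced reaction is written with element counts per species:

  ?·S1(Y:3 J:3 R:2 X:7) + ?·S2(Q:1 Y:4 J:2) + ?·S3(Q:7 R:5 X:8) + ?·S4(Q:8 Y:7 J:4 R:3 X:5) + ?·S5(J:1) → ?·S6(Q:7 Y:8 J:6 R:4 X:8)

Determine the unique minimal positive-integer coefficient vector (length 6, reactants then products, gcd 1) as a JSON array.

Coefficients: [2, 5, 2, 2, 6, 5]

Q: 2·0+5·1+2·7+2·8+6·0 = 35 | 5·7 = 35
Y: 2·3+5·4+2·0+2·7+6·0 = 40 | 5·8 = 40
J: 2·3+5·2+2·0+2·4+6·1 = 30 | 5·6 = 30
R: 2·2+5·0+2·5+2·3+6·0 = 20 | 5·4 = 20
X: 2·7+5·0+2·8+2·5+6·0 = 40 | 5·8 = 40
gcd(2,5,2,2,6,5) = 1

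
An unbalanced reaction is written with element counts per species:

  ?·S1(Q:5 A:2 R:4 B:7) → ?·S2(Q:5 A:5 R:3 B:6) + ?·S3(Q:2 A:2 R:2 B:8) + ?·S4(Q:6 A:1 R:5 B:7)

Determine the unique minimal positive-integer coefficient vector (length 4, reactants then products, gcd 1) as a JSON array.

Coefficients: [5, 1, 1, 3]

Q: 5·5 = 25 | 1·5+1·2+3·6 = 25
A: 5·2 = 10 | 1·5+1·2+3·1 = 10
R: 5·4 = 20 | 1·3+1·2+3·5 = 20
B: 5·7 = 35 | 1·6+1·8+3·7 = 35
gcd(5,1,1,3) = 1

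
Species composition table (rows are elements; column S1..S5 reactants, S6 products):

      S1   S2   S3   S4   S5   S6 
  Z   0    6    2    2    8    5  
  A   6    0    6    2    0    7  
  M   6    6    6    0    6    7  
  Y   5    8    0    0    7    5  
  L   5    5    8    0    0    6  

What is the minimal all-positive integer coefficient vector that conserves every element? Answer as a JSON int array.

Coefficients: [3, 1, 2, 6, 1, 6]

Z: 3·0+1·6+2·2+6·2+1·8 = 30 | 6·5 = 30
A: 3·6+1·0+2·6+6·2+1·0 = 42 | 6·7 = 42
M: 3·6+1·6+2·6+6·0+1·6 = 42 | 6·7 = 42
Y: 3·5+1·8+2·0+6·0+1·7 = 30 | 6·5 = 30
L: 3·5+1·5+2·8+6·0+1·0 = 36 | 6·6 = 36
gcd(3,1,2,6,1,6) = 1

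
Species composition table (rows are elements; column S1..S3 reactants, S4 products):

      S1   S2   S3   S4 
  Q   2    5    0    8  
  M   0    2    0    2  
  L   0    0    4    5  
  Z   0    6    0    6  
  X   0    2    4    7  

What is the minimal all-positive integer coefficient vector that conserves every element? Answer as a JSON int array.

Q: 6·2+4·5+5·0 = 32 | 4·8 = 32
M: 6·0+4·2+5·0 = 8 | 4·2 = 8
L: 6·0+4·0+5·4 = 20 | 4·5 = 20
Z: 6·0+4·6+5·0 = 24 | 4·6 = 24
X: 6·0+4·2+5·4 = 28 | 4·7 = 28
gcd(6,4,5,4) = 1

Coefficients: [6, 4, 5, 4]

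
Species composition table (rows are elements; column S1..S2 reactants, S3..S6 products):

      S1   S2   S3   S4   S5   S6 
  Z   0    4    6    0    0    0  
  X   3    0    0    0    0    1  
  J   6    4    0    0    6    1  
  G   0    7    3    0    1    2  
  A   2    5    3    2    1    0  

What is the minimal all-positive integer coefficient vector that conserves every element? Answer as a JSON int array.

Z: 2·0+3·4 = 12 | 2·6+5·0+3·0+6·0 = 12
X: 2·3+3·0 = 6 | 2·0+5·0+3·0+6·1 = 6
J: 2·6+3·4 = 24 | 2·0+5·0+3·6+6·1 = 24
G: 2·0+3·7 = 21 | 2·3+5·0+3·1+6·2 = 21
A: 2·2+3·5 = 19 | 2·3+5·2+3·1+6·0 = 19
gcd(2,3,2,5,3,6) = 1

Coefficients: [2, 3, 2, 5, 3, 6]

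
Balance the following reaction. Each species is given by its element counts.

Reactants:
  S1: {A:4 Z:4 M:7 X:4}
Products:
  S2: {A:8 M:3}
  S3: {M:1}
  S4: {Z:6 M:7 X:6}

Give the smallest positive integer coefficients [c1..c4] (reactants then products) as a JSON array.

A: 6·4 = 24 | 3·8+5·0+4·0 = 24
Z: 6·4 = 24 | 3·0+5·0+4·6 = 24
M: 6·7 = 42 | 3·3+5·1+4·7 = 42
X: 6·4 = 24 | 3·0+5·0+4·6 = 24
gcd(6,3,5,4) = 1

Coefficients: [6, 3, 5, 4]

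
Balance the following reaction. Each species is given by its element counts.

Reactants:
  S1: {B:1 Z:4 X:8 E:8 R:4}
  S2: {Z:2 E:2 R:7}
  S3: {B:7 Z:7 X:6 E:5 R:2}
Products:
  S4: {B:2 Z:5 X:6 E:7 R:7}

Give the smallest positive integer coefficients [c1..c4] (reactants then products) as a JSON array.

B: 3·1+3·0+1·7 = 10 | 5·2 = 10
Z: 3·4+3·2+1·7 = 25 | 5·5 = 25
X: 3·8+3·0+1·6 = 30 | 5·6 = 30
E: 3·8+3·2+1·5 = 35 | 5·7 = 35
R: 3·4+3·7+1·2 = 35 | 5·7 = 35
gcd(3,3,1,5) = 1

Coefficients: [3, 3, 1, 5]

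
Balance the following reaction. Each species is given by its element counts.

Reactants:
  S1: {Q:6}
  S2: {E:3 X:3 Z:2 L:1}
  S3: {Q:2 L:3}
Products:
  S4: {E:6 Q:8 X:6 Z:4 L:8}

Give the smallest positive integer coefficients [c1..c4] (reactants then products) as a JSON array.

E: 2·0+6·3+6·0 = 18 | 3·6 = 18
Q: 2·6+6·0+6·2 = 24 | 3·8 = 24
X: 2·0+6·3+6·0 = 18 | 3·6 = 18
Z: 2·0+6·2+6·0 = 12 | 3·4 = 12
L: 2·0+6·1+6·3 = 24 | 3·8 = 24
gcd(2,6,6,3) = 1

Coefficients: [2, 6, 6, 3]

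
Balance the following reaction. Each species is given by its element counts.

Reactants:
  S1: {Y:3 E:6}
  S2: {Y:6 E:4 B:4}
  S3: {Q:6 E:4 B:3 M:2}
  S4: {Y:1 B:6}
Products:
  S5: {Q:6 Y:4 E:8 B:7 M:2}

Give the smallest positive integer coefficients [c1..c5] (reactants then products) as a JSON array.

Coefficients: [2, 2, 5, 2, 5]

Q: 2·0+2·0+5·6+2·0 = 30 | 5·6 = 30
Y: 2·3+2·6+5·0+2·1 = 20 | 5·4 = 20
E: 2·6+2·4+5·4+2·0 = 40 | 5·8 = 40
B: 2·0+2·4+5·3+2·6 = 35 | 5·7 = 35
M: 2·0+2·0+5·2+2·0 = 10 | 5·2 = 10
gcd(2,2,5,2,5) = 1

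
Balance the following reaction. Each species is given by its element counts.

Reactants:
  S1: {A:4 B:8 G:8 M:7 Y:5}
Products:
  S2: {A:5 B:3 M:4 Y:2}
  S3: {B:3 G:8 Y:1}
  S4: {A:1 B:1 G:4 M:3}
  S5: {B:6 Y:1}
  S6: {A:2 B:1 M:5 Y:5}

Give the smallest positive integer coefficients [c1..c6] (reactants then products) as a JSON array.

Coefficients: [5, 2, 3, 4, 3, 3]

A: 5·4 = 20 | 2·5+3·0+4·1+3·0+3·2 = 20
B: 5·8 = 40 | 2·3+3·3+4·1+3·6+3·1 = 40
G: 5·8 = 40 | 2·0+3·8+4·4+3·0+3·0 = 40
M: 5·7 = 35 | 2·4+3·0+4·3+3·0+3·5 = 35
Y: 5·5 = 25 | 2·2+3·1+4·0+3·1+3·5 = 25
gcd(5,2,3,4,3,3) = 1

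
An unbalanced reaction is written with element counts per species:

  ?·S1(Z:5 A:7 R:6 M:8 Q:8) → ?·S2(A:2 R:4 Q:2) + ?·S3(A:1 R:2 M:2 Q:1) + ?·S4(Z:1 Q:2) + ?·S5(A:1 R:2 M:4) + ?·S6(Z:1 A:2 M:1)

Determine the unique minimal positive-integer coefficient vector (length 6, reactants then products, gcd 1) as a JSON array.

Z: 2·5 = 10 | 1·0+2·0+6·1+2·0+4·1 = 10
A: 2·7 = 14 | 1·2+2·1+6·0+2·1+4·2 = 14
R: 2·6 = 12 | 1·4+2·2+6·0+2·2+4·0 = 12
M: 2·8 = 16 | 1·0+2·2+6·0+2·4+4·1 = 16
Q: 2·8 = 16 | 1·2+2·1+6·2+2·0+4·0 = 16
gcd(2,1,2,6,2,4) = 1

Coefficients: [2, 1, 2, 6, 2, 4]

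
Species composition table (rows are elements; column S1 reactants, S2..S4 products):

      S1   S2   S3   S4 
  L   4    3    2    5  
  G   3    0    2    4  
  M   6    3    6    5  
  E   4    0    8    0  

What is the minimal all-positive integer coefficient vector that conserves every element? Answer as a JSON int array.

L: 6·4 = 24 | 1·3+3·2+3·5 = 24
G: 6·3 = 18 | 1·0+3·2+3·4 = 18
M: 6·6 = 36 | 1·3+3·6+3·5 = 36
E: 6·4 = 24 | 1·0+3·8+3·0 = 24
gcd(6,1,3,3) = 1

Coefficients: [6, 1, 3, 3]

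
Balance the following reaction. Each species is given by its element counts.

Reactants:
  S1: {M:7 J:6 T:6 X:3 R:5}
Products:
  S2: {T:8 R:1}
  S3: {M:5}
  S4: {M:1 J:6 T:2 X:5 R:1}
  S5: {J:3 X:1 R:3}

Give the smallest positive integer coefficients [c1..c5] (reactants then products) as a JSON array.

M: 3·7 = 21 | 2·0+4·5+1·1+4·0 = 21
J: 3·6 = 18 | 2·0+4·0+1·6+4·3 = 18
T: 3·6 = 18 | 2·8+4·0+1·2+4·0 = 18
X: 3·3 = 9 | 2·0+4·0+1·5+4·1 = 9
R: 3·5 = 15 | 2·1+4·0+1·1+4·3 = 15
gcd(3,2,4,1,4) = 1

Coefficients: [3, 2, 4, 1, 4]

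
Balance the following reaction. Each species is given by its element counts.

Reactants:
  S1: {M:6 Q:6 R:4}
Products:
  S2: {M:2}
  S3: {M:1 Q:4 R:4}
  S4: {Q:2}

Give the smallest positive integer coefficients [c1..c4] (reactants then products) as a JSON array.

Coefficients: [2, 5, 2, 2]

M: 2·6 = 12 | 5·2+2·1+2·0 = 12
Q: 2·6 = 12 | 5·0+2·4+2·2 = 12
R: 2·4 = 8 | 5·0+2·4+2·0 = 8
gcd(2,5,2,2) = 1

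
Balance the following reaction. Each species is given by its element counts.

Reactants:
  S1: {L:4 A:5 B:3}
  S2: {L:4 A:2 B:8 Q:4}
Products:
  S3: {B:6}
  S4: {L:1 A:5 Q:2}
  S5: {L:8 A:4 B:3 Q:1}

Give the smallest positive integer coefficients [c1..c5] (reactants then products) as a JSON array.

L: 6·4+3·4 = 36 | 5·0+4·1+4·8 = 36
A: 6·5+3·2 = 36 | 5·0+4·5+4·4 = 36
B: 6·3+3·8 = 42 | 5·6+4·0+4·3 = 42
Q: 6·0+3·4 = 12 | 5·0+4·2+4·1 = 12
gcd(6,3,5,4,4) = 1

Coefficients: [6, 3, 5, 4, 4]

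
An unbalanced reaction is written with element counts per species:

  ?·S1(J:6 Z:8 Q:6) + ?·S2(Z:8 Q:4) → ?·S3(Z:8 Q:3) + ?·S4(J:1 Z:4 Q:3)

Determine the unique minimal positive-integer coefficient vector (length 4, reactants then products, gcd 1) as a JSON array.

J: 1·6+6·0 = 6 | 4·0+6·1 = 6
Z: 1·8+6·8 = 56 | 4·8+6·4 = 56
Q: 1·6+6·4 = 30 | 4·3+6·3 = 30
gcd(1,6,4,6) = 1

Coefficients: [1, 6, 4, 6]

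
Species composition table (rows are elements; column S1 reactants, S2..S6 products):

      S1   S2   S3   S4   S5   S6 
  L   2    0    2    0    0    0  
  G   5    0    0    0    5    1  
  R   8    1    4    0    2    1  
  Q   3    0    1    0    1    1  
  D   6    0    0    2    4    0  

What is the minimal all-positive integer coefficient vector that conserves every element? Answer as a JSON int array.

Coefficients: [4, 5, 4, 6, 3, 5]

L: 4·2 = 8 | 5·0+4·2+6·0+3·0+5·0 = 8
G: 4·5 = 20 | 5·0+4·0+6·0+3·5+5·1 = 20
R: 4·8 = 32 | 5·1+4·4+6·0+3·2+5·1 = 32
Q: 4·3 = 12 | 5·0+4·1+6·0+3·1+5·1 = 12
D: 4·6 = 24 | 5·0+4·0+6·2+3·4+5·0 = 24
gcd(4,5,4,6,3,5) = 1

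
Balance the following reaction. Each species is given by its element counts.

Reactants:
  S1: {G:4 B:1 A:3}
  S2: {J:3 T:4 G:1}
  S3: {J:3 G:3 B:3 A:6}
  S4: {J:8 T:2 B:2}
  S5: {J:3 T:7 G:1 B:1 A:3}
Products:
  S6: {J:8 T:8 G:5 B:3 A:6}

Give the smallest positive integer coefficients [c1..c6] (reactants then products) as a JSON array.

Coefficients: [2, 4, 2, 1, 2, 4]

J: 2·0+4·3+2·3+1·8+2·3 = 32 | 4·8 = 32
T: 2·0+4·4+2·0+1·2+2·7 = 32 | 4·8 = 32
G: 2·4+4·1+2·3+1·0+2·1 = 20 | 4·5 = 20
B: 2·1+4·0+2·3+1·2+2·1 = 12 | 4·3 = 12
A: 2·3+4·0+2·6+1·0+2·3 = 24 | 4·6 = 24
gcd(2,4,2,1,2,4) = 1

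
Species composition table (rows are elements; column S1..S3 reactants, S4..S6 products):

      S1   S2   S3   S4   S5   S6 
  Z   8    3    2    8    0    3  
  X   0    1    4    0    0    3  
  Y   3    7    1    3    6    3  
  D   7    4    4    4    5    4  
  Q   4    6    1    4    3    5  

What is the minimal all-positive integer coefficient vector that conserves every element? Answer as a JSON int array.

Z: 4·8+5·3+1·2 = 49 | 5·8+4·0+3·3 = 49
X: 4·0+5·1+1·4 = 9 | 5·0+4·0+3·3 = 9
Y: 4·3+5·7+1·1 = 48 | 5·3+4·6+3·3 = 48
D: 4·7+5·4+1·4 = 52 | 5·4+4·5+3·4 = 52
Q: 4·4+5·6+1·1 = 47 | 5·4+4·3+3·5 = 47
gcd(4,5,1,5,4,3) = 1

Coefficients: [4, 5, 1, 5, 4, 3]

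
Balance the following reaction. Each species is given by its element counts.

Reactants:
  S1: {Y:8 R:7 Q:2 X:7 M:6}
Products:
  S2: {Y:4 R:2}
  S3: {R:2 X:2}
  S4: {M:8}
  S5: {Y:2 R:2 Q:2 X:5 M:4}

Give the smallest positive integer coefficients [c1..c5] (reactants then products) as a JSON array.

Coefficients: [4, 6, 4, 1, 4]

Y: 4·8 = 32 | 6·4+4·0+1·0+4·2 = 32
R: 4·7 = 28 | 6·2+4·2+1·0+4·2 = 28
Q: 4·2 = 8 | 6·0+4·0+1·0+4·2 = 8
X: 4·7 = 28 | 6·0+4·2+1·0+4·5 = 28
M: 4·6 = 24 | 6·0+4·0+1·8+4·4 = 24
gcd(4,6,4,1,4) = 1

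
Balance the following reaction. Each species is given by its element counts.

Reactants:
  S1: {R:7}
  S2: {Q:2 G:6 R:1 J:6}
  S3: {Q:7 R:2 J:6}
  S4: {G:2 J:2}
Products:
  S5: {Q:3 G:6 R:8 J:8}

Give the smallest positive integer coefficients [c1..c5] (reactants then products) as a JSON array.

Coefficients: [3, 1, 1, 6, 3]

Q: 3·0+1·2+1·7+6·0 = 9 | 3·3 = 9
G: 3·0+1·6+1·0+6·2 = 18 | 3·6 = 18
R: 3·7+1·1+1·2+6·0 = 24 | 3·8 = 24
J: 3·0+1·6+1·6+6·2 = 24 | 3·8 = 24
gcd(3,1,1,6,3) = 1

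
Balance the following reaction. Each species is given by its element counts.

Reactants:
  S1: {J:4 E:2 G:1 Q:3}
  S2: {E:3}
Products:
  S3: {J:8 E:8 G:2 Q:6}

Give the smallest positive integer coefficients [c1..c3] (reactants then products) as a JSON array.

Coefficients: [6, 4, 3]

J: 6·4+4·0 = 24 | 3·8 = 24
E: 6·2+4·3 = 24 | 3·8 = 24
G: 6·1+4·0 = 6 | 3·2 = 6
Q: 6·3+4·0 = 18 | 3·6 = 18
gcd(6,4,3) = 1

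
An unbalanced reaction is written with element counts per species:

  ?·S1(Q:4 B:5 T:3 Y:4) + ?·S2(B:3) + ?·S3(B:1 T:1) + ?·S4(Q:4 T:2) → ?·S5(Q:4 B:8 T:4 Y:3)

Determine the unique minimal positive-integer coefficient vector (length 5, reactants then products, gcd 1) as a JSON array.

Q: 3·4+4·0+5·0+1·4 = 16 | 4·4 = 16
B: 3·5+4·3+5·1+1·0 = 32 | 4·8 = 32
T: 3·3+4·0+5·1+1·2 = 16 | 4·4 = 16
Y: 3·4+4·0+5·0+1·0 = 12 | 4·3 = 12
gcd(3,4,5,1,4) = 1

Coefficients: [3, 4, 5, 1, 4]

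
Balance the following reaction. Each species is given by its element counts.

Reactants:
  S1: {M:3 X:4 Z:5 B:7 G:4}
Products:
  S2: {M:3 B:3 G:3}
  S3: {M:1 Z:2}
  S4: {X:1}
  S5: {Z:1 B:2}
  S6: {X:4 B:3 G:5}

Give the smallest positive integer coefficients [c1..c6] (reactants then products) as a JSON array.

M: 2·3 = 6 | 1·3+3·1+4·0+4·0+1·0 = 6
X: 2·4 = 8 | 1·0+3·0+4·1+4·0+1·4 = 8
Z: 2·5 = 10 | 1·0+3·2+4·0+4·1+1·0 = 10
B: 2·7 = 14 | 1·3+3·0+4·0+4·2+1·3 = 14
G: 2·4 = 8 | 1·3+3·0+4·0+4·0+1·5 = 8
gcd(2,1,3,4,4,1) = 1

Coefficients: [2, 1, 3, 4, 4, 1]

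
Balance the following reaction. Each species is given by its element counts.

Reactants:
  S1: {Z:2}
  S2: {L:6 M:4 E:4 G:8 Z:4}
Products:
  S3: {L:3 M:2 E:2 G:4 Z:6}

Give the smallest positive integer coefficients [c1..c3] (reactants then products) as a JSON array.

L: 4·0+1·6 = 6 | 2·3 = 6
M: 4·0+1·4 = 4 | 2·2 = 4
E: 4·0+1·4 = 4 | 2·2 = 4
G: 4·0+1·8 = 8 | 2·4 = 8
Z: 4·2+1·4 = 12 | 2·6 = 12
gcd(4,1,2) = 1

Coefficients: [4, 1, 2]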